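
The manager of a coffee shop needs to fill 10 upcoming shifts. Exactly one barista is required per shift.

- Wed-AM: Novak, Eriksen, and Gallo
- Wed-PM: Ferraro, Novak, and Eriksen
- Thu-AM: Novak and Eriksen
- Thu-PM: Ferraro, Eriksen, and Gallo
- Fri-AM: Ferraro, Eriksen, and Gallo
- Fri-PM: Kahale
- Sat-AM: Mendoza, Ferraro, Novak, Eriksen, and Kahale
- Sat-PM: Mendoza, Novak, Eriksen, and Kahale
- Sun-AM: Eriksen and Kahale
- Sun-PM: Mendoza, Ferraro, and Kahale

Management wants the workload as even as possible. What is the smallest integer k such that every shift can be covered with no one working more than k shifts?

2

With 6 baristas and 10 worker-slots to fill, someone must work at least ⌈10/6⌉ = 2 shifts, so k ≥ 2.
k = 2 works: Wed-AM→Novak, Wed-PM→Ferraro, Thu-AM→Novak, Thu-PM→Ferraro, Fri-AM→Eriksen, Fri-PM→Kahale, Sat-AM→Kahale, Sat-PM→Mendoza, Sun-AM→Eriksen, Sun-PM→Mendoza.
Loads: Mendoza 2, Ferraro 2, Novak 2, Eriksen 2, Gallo 0, Kahale 2 — all ≤ 2.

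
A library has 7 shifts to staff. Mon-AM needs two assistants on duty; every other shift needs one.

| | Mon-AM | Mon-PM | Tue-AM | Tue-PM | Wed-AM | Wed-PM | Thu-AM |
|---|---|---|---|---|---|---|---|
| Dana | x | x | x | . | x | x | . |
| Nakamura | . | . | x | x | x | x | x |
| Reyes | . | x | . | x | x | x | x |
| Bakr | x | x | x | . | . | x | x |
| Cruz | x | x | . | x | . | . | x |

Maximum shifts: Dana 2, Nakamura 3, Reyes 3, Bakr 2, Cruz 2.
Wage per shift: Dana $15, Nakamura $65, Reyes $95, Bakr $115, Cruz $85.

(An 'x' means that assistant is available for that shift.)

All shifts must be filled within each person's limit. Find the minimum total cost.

$490

Picking the cheapest available assistant for each shift independently would cost $290, but that ignores the shift limits.
An optimal schedule: Mon-AM→Dana+Cruz, Mon-PM→Cruz, Tue-AM→Dana, Tue-PM→Nakamura, Wed-AM→Nakamura, Wed-PM→Nakamura, Thu-AM→Reyes.
Total: 15 + 85 + 85 + 15 + 65 + 65 + 65 + 95 = $490.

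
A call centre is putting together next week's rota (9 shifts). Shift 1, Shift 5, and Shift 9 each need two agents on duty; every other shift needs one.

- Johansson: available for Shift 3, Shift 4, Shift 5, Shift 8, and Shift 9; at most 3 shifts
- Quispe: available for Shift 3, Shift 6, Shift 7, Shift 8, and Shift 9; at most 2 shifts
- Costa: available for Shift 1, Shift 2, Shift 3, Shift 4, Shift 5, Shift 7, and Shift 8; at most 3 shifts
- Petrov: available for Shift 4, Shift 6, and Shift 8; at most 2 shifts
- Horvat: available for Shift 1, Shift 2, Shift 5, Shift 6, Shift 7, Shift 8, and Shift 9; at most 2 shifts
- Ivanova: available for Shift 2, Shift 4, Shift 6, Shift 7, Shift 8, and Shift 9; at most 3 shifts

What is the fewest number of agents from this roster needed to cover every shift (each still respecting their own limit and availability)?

5

12 slots to fill and no one can take more than 3, so at least ⌈12/3⌉ = 4 agents are needed.
Any 4 agents together have capacity at most 3+3+3+2 = 11 < 12 slots, so 4 can never suffice.
Johansson, Quispe, Costa, Petrov, and Horvat alone can cover everything: Shift 1→Costa+Horvat, Shift 2→Costa, Shift 3→Johansson, Shift 4→Johansson, Shift 5→Johansson+Costa, Shift 6→Petrov, Shift 7→Quispe, Shift 8→Petrov, Shift 9→Quispe+Horvat.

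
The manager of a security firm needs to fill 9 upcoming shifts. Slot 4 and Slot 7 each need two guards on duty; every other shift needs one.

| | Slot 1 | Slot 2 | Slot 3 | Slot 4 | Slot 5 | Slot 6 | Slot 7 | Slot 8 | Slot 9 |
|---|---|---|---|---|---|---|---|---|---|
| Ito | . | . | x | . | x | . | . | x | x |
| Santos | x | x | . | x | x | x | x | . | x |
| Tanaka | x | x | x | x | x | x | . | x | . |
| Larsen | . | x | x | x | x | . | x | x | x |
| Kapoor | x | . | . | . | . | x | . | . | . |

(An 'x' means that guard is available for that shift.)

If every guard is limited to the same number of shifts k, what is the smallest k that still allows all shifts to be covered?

3

With 5 guards and 11 worker-slots to fill, someone must work at least ⌈11/5⌉ = 3 shifts, so k ≥ 3.
k = 3 works: Slot 1→Santos, Slot 2→Santos, Slot 3→Ito, Slot 4→Tanaka+Larsen, Slot 5→Tanaka, Slot 6→Tanaka, Slot 7→Santos+Larsen, Slot 8→Ito, Slot 9→Ito.
Loads: Ito 3, Santos 3, Tanaka 3, Larsen 2, Kapoor 0 — all ≤ 3.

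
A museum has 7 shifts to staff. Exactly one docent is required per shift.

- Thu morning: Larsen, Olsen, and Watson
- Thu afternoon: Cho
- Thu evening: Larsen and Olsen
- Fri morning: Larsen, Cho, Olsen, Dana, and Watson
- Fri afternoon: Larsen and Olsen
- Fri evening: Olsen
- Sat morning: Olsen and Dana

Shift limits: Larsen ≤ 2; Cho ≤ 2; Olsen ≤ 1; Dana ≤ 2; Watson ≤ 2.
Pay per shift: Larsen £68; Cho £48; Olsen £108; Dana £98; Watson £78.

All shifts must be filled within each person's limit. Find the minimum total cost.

Thu afternoon can only be covered by Cho, so that assignment is forced.
Fri evening can only be covered by Olsen, so that assignment is forced.
Picking the cheapest available docent for each shift independently would cost £506, but that ignores the shift limits.
An optimal schedule: Thu morning→Watson, Thu afternoon→Cho, Thu evening→Larsen, Fri morning→Cho, Fri afternoon→Larsen, Fri evening→Olsen, Sat morning→Dana.
Total: 78 + 48 + 68 + 48 + 68 + 108 + 98 = £516.

£516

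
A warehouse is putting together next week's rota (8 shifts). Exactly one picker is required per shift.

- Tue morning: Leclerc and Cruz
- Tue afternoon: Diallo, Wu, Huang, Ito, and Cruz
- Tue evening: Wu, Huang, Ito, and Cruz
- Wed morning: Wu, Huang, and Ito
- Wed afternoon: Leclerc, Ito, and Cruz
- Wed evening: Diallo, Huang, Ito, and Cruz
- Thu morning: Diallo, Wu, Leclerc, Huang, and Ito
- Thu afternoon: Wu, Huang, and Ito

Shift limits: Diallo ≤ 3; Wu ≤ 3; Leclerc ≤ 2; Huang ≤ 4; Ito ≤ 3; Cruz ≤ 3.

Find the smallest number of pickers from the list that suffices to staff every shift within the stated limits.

3

8 slots to fill and no one can take more than 4, so at least ⌈8/4⌉ = 2 pickers are needed.
Any 2 pickers together have capacity at most 4+3 = 7 < 8 slots, so 2 can never suffice.
Diallo, Wu, and Leclerc alone can cover everything: Tue morning→Leclerc, Tue afternoon→Diallo, Tue evening→Wu, Wed morning→Wu, Wed afternoon→Leclerc, Wed evening→Diallo, Thu morning→Diallo, Thu afternoon→Wu.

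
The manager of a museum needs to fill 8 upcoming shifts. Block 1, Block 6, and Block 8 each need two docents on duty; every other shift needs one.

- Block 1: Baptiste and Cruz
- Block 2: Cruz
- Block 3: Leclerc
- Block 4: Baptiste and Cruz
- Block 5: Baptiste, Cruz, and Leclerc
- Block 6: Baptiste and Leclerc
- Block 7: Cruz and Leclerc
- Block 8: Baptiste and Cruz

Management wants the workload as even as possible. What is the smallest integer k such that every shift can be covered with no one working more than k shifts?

With 3 docents and 11 worker-slots to fill, someone must work at least ⌈11/3⌉ = 4 shifts, so k ≥ 4.
k = 4 works: Block 1→Baptiste+Cruz, Block 2→Cruz, Block 3→Leclerc, Block 4→Baptiste, Block 5→Leclerc, Block 6→Baptiste+Leclerc, Block 7→Cruz, Block 8→Baptiste+Cruz.
Loads: Baptiste 4, Cruz 4, Leclerc 3 — all ≤ 4.

4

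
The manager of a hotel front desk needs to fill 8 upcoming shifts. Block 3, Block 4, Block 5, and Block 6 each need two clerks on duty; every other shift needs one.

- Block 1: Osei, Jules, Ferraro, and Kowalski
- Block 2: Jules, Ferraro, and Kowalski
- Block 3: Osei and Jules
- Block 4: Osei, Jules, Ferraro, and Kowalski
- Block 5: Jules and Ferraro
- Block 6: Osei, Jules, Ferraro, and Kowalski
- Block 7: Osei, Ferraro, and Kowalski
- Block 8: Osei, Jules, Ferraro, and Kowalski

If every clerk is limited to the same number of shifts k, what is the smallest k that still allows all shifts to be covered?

With 4 clerks and 12 worker-slots to fill, someone must work at least ⌈12/4⌉ = 3 shifts, so k ≥ 3.
k = 3 works: Block 1→Osei, Block 2→Jules, Block 3→Osei+Jules, Block 4→Ferraro+Kowalski, Block 5→Jules+Ferraro, Block 6→Ferraro+Kowalski, Block 7→Osei, Block 8→Kowalski.
Loads: Osei 3, Jules 3, Ferraro 3, Kowalski 3 — all ≤ 3.

3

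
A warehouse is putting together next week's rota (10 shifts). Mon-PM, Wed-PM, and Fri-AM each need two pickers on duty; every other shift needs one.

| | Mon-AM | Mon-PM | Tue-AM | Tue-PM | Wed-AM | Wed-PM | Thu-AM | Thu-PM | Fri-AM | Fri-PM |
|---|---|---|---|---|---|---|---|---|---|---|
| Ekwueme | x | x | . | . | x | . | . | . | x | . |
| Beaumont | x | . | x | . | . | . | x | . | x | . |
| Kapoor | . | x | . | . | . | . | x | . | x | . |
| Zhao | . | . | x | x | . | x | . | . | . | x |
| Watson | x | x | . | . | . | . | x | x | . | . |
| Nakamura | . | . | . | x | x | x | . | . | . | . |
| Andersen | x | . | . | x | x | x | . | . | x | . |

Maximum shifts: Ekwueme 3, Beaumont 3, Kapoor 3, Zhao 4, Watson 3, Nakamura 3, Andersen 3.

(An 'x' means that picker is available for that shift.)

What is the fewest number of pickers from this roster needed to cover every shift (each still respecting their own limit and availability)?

4

13 slots to fill and no one can take more than 4, so at least ⌈13/4⌉ = 4 pickers are needed.
Ekwueme, Zhao, Watson, and Andersen alone can cover everything: Mon-AM→Andersen, Mon-PM→Ekwueme+Watson, Tue-AM→Zhao, Tue-PM→Zhao, Wed-AM→Ekwueme, Wed-PM→Zhao+Andersen, Thu-AM→Watson, Thu-PM→Watson, Fri-AM→Ekwueme+Andersen, Fri-PM→Zhao.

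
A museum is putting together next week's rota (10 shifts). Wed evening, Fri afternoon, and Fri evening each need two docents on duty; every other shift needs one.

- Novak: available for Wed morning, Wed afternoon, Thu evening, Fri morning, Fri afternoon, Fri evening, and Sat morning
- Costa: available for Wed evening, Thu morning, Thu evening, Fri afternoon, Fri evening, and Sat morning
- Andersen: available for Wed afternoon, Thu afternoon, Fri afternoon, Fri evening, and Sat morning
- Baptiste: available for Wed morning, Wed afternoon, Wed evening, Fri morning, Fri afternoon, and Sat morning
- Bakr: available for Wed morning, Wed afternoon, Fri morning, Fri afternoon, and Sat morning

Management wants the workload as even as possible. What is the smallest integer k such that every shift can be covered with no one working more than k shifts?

3

With 5 docents and 13 worker-slots to fill, someone must work at least ⌈13/5⌉ = 3 shifts, so k ≥ 3.
k = 3 works: Wed morning→Novak, Wed afternoon→Andersen, Wed evening→Costa+Baptiste, Thu morning→Costa, Thu afternoon→Andersen, Thu evening→Novak, Fri morning→Novak, Fri afternoon→Baptiste+Bakr, Fri evening→Costa+Andersen, Sat morning→Baptiste.
Loads: Novak 3, Costa 3, Andersen 3, Baptiste 3, Bakr 1 — all ≤ 3.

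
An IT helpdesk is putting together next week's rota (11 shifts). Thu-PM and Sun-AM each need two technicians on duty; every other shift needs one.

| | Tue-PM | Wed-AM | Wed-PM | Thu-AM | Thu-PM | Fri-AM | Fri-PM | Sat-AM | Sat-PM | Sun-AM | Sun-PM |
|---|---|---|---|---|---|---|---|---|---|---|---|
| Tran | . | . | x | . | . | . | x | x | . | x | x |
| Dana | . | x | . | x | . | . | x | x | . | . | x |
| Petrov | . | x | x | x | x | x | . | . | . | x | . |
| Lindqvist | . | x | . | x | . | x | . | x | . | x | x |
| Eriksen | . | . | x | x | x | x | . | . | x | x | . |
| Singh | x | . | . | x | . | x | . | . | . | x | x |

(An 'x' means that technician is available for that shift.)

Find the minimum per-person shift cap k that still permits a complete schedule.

3

With 6 technicians and 13 worker-slots to fill, someone must work at least ⌈13/6⌉ = 3 shifts, so k ≥ 3.
k = 3 works: Tue-PM→Singh, Wed-AM→Dana, Wed-PM→Tran, Thu-AM→Dana, Thu-PM→Petrov+Eriksen, Fri-AM→Petrov, Fri-PM→Tran, Sat-AM→Tran, Sat-PM→Eriksen, Sun-AM→Petrov+Lindqvist, Sun-PM→Dana.
Loads: Tran 3, Dana 3, Petrov 3, Lindqvist 1, Eriksen 2, Singh 1 — all ≤ 3.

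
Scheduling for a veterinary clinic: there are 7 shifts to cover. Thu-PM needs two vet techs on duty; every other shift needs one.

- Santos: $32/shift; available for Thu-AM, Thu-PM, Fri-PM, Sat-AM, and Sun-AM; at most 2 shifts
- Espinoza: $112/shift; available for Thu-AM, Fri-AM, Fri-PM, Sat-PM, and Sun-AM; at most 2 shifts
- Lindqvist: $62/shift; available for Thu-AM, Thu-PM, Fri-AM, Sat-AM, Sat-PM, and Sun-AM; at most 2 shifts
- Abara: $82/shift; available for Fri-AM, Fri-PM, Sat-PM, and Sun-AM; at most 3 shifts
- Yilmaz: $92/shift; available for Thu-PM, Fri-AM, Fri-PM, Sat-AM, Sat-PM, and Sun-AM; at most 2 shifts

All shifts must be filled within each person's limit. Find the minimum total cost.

Picking the cheapest available vet tech for each shift independently would cost $346, but that ignores the shift limits.
An optimal schedule: Thu-AM→Santos, Thu-PM→Santos+Lindqvist, Fri-AM→Abara, Fri-PM→Abara, Sat-AM→Lindqvist, Sat-PM→Abara, Sun-AM→Yilmaz.
Total: 32 + 32 + 62 + 82 + 82 + 62 + 82 + 92 = $526.

$526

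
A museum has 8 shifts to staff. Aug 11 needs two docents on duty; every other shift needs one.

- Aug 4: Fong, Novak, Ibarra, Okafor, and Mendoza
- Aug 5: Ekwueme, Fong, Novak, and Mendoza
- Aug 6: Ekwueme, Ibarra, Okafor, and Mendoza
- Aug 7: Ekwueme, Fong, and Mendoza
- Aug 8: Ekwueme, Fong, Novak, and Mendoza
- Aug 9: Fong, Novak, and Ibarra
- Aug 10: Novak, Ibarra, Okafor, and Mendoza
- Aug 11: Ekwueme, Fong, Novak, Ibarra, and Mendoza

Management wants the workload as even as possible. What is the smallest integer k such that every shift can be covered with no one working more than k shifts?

With 6 docents and 9 worker-slots to fill, someone must work at least ⌈9/6⌉ = 2 shifts, so k ≥ 2.
k = 2 works: Aug 4→Novak, Aug 5→Ekwueme, Aug 6→Ibarra, Aug 7→Ekwueme, Aug 8→Fong, Aug 9→Fong, Aug 10→Novak, Aug 11→Ibarra+Mendoza.
Loads: Ekwueme 2, Fong 2, Novak 2, Ibarra 2, Okafor 0, Mendoza 1 — all ≤ 2.

2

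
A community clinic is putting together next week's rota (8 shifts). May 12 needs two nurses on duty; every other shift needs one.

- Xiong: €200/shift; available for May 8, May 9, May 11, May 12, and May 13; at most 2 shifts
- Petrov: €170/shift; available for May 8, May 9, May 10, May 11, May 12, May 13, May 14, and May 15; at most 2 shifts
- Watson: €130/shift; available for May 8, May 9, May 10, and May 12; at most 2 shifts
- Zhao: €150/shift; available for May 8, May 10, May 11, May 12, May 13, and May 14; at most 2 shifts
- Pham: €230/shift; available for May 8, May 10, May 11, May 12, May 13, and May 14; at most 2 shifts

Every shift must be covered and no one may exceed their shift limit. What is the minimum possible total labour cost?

€1530

May 15 can only be covered by Petrov, so that assignment is forced.
Picking the cheapest available nurse for each shift independently would cost €1290, but that ignores the shift limits.
An optimal schedule: May 8→Watson, May 9→Xiong, May 10→Watson, May 11→Xiong, May 12→Zhao+Pham, May 13→Zhao, May 14→Petrov, May 15→Petrov.
Total: 130 + 200 + 130 + 200 + 150 + 230 + 150 + 170 + 170 = €1530.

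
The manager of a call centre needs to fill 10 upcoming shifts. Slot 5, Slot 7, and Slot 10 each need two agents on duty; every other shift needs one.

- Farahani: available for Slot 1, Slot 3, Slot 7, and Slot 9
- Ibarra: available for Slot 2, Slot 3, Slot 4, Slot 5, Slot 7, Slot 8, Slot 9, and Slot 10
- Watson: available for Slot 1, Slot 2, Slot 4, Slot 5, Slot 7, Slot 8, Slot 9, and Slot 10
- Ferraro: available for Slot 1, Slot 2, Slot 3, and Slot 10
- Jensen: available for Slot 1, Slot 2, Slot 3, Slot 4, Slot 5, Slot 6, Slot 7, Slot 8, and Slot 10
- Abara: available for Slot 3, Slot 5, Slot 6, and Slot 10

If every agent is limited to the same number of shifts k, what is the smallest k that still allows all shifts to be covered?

With 6 agents and 13 worker-slots to fill, someone must work at least ⌈13/6⌉ = 3 shifts, so k ≥ 3.
k = 3 works: Slot 1→Farahani, Slot 2→Ibarra, Slot 3→Farahani, Slot 4→Ibarra, Slot 5→Watson+Jensen, Slot 6→Jensen, Slot 7→Watson+Jensen, Slot 8→Ibarra, Slot 9→Farahani, Slot 10→Watson+Ferraro.
Loads: Farahani 3, Ibarra 3, Watson 3, Ferraro 1, Jensen 3, Abara 0 — all ≤ 3.

3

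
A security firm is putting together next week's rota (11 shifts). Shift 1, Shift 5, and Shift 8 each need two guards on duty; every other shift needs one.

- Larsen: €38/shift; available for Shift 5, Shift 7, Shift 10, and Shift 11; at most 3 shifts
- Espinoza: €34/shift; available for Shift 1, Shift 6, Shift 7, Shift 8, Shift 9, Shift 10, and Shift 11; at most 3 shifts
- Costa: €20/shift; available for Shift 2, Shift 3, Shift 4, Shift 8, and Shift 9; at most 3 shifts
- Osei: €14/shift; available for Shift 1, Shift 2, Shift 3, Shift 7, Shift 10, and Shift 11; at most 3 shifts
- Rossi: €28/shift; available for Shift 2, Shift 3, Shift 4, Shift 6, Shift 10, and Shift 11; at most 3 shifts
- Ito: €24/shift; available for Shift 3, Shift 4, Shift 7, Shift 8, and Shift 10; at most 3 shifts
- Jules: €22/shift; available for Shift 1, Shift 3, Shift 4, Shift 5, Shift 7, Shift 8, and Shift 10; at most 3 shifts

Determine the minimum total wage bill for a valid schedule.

€306

Shift 5 can only be covered by Larsen and Jules, so that assignment is forced.
Picking the cheapest available guard for each shift independently would cost €276, but that ignores the shift limits.
An optimal schedule: Shift 1→Osei+Jules, Shift 2→Osei, Shift 3→Costa, Shift 4→Costa, Shift 5→Jules+Larsen, Shift 6→Rossi, Shift 7→Ito, Shift 8→Jules+Ito, Shift 9→Costa, Shift 10→Ito, Shift 11→Osei.
Total: 14 + 22 + 14 + 20 + 20 + 22 + 38 + 28 + 24 + 22 + 24 + 20 + 24 + 14 = €306.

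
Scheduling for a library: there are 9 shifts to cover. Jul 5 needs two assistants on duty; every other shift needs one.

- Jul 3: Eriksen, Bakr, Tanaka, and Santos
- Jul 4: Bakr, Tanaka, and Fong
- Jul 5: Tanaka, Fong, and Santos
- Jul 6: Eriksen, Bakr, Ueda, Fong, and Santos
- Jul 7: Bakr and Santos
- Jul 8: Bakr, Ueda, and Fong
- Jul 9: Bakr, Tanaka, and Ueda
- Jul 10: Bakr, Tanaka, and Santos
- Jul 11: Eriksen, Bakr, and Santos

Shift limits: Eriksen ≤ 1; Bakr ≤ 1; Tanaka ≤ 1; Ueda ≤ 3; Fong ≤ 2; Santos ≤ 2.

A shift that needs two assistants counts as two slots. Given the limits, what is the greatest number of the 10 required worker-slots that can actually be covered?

Total capacity across all assistants is 1+1+1+3+2+2 = 10, and 10 slots are needed, so at most 10 can be filled.
An assignment achieving 10: Jul 3→Santos, Jul 4→Fong, Jul 5→Tanaka+Fong, Jul 6→Ueda, Jul 7→Bakr, Jul 8→Ueda, Jul 9→Ueda, Jul 10→Santos, Jul 11→Eriksen.
Loads: Eriksen 1/1, Bakr 1/1, Tanaka 1/1, Ueda 3/3, Fong 2/2, Santos 2/2.

10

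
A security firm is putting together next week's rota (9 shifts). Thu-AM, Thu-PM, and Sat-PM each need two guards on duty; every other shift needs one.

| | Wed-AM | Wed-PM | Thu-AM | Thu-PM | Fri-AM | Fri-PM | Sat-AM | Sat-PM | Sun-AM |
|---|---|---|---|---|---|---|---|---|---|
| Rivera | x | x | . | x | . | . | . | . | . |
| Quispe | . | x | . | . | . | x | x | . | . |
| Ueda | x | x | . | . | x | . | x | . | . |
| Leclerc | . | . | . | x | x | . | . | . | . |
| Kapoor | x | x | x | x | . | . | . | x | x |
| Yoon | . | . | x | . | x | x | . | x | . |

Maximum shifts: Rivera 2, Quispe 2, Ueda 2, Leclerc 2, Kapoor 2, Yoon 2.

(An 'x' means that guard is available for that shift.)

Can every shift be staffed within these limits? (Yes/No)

Total capacity is 12 and 12 slots are needed, so capacity alone doesn't rule it out.
Shifts {Thu-AM, Sat-PM, Sun-AM} need 5 worker-slots in total, but the guards available for any of those shifts (Kapoor and Yoon) can supply at most 4 among them. So no valid schedule exists.

No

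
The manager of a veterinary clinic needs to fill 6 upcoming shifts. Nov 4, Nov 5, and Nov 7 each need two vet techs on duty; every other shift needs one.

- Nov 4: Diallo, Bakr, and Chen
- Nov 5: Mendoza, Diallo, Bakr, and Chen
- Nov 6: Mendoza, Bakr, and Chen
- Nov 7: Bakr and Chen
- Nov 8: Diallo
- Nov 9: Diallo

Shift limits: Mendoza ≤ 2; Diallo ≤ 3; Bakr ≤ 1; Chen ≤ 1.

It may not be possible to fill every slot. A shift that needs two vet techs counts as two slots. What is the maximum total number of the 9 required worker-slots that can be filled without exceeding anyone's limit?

Total capacity across all vet techs is 2+3+1+1 = 7, and 9 slots are needed, so at most 7 can be filled.
An assignment achieving 7: Nov 4→Diallo, Nov 5→Mendoza, Nov 6→Mendoza, Nov 7→Bakr+Chen, Nov 8→Diallo, Nov 9→Diallo.
Loads: Mendoza 2/2, Diallo 3/3, Bakr 1/1, Chen 1/1.

7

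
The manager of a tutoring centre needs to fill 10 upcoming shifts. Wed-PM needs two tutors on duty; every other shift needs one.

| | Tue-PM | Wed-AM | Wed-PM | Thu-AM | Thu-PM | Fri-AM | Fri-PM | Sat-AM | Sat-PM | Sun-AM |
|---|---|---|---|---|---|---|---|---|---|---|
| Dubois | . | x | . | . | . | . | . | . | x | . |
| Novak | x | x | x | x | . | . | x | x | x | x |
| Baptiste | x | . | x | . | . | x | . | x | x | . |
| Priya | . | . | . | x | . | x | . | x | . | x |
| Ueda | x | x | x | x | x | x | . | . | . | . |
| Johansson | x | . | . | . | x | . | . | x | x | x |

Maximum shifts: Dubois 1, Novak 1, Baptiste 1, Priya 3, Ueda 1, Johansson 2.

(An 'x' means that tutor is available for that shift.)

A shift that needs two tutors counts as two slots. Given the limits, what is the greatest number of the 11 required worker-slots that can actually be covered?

Total capacity across all tutors is 1+1+1+3+1+2 = 9, and 11 slots are needed, so at most 9 can be filled.
An assignment achieving 9: Tue-PM→Johansson, Wed-AM→Dubois, Wed-PM→Baptiste, Thu-AM→Priya, Thu-PM→Ueda, Fri-AM→Priya, Fri-PM→Novak, Sat-AM→Johansson, Sun-AM→Priya.
Loads: Dubois 1/1, Novak 1/1, Baptiste 1/1, Priya 3/3, Ueda 1/1, Johansson 2/2.

9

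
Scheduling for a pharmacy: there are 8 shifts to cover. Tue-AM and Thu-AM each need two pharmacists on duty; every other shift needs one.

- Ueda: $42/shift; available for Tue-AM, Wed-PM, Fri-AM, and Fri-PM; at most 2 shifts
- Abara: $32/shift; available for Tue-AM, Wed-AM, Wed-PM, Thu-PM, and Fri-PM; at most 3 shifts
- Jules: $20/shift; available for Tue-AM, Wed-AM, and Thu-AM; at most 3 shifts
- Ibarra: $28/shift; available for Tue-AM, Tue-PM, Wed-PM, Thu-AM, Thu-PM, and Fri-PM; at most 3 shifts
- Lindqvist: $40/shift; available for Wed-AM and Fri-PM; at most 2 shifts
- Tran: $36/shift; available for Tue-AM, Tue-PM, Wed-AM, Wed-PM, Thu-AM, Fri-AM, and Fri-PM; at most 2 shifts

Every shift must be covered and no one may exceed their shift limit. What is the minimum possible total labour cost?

Picking the cheapest available pharmacist for each shift independently would cost $264, but that ignores the shift limits.
An optimal schedule: Tue-AM→Jules+Abara, Tue-PM→Ibarra, Wed-AM→Jules, Wed-PM→Abara, Thu-AM→Jules+Ibarra, Thu-PM→Ibarra, Fri-AM→Tran, Fri-PM→Abara.
Total: 20 + 32 + 28 + 20 + 32 + 20 + 28 + 28 + 36 + 32 = $276.

$276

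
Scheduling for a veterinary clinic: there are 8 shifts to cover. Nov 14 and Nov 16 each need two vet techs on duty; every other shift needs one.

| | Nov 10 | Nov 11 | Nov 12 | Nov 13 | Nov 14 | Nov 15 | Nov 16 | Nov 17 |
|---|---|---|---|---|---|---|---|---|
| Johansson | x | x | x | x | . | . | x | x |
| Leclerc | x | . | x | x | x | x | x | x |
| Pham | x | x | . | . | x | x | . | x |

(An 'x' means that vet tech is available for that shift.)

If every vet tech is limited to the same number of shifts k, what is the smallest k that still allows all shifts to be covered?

4

With 3 vet techs and 10 worker-slots to fill, someone must work at least ⌈10/3⌉ = 4 shifts, so k ≥ 4.
k = 4 works: Nov 10→Leclerc, Nov 11→Johansson, Nov 12→Johansson, Nov 13→Johansson, Nov 14→Leclerc+Pham, Nov 15→Leclerc, Nov 16→Johansson+Leclerc, Nov 17→Pham.
Loads: Johansson 4, Leclerc 4, Pham 2 — all ≤ 4.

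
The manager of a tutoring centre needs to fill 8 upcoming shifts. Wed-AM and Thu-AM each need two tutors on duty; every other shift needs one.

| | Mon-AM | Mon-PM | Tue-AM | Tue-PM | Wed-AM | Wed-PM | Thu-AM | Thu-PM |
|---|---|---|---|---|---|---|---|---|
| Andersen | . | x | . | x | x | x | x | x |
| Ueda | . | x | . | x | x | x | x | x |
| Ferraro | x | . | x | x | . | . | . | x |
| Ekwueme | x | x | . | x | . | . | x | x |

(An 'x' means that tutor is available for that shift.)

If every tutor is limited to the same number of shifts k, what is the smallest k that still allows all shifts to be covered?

With 4 tutors and 10 worker-slots to fill, someone must work at least ⌈10/4⌉ = 3 shifts, so k ≥ 3.
k = 3 works: Mon-AM→Ferraro, Mon-PM→Andersen, Tue-AM→Ferraro, Tue-PM→Ueda, Wed-AM→Andersen+Ueda, Wed-PM→Andersen, Thu-AM→Ueda+Ekwueme, Thu-PM→Ferraro.
Loads: Andersen 3, Ueda 3, Ferraro 3, Ekwueme 1 — all ≤ 3.

3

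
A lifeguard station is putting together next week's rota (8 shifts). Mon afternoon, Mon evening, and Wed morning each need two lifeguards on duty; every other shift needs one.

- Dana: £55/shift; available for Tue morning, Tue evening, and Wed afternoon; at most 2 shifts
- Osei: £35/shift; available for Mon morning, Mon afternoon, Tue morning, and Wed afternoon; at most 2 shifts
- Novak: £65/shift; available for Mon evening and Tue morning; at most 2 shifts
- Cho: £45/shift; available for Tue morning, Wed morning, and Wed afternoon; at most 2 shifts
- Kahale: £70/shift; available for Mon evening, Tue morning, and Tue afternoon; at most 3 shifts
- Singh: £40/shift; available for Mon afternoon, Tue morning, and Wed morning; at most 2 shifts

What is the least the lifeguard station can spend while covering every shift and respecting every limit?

£555

Mon morning can only be covered by Osei, so that assignment is forced.
Mon afternoon can only be covered by Osei and Singh, so that assignment is forced.
Mon evening can only be covered by Novak and Kahale, so that assignment is forced.
Picking the cheapest available lifeguard for each shift independently would cost £525, but that ignores the shift limits.
An optimal schedule: Mon morning→Osei, Mon afternoon→Osei+Singh, Mon evening→Novak+Kahale, Tue morning→Dana, Tue afternoon→Kahale, Tue evening→Dana, Wed morning→Singh+Cho, Wed afternoon→Cho.
Total: 35 + 35 + 40 + 65 + 70 + 55 + 70 + 55 + 40 + 45 + 45 = £555.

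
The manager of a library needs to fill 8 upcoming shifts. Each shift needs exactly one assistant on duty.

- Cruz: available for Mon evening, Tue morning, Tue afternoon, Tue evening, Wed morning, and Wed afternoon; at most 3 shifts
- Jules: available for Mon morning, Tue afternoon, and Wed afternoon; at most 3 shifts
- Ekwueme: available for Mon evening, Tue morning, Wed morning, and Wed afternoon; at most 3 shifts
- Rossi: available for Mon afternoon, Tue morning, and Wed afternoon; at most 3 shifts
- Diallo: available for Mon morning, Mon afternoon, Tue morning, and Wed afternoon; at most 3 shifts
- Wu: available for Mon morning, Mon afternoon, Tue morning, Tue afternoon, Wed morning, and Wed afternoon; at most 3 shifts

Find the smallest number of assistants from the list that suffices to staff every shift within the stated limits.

8 slots to fill and no one can take more than 3, so at least ⌈8/3⌉ = 3 assistants are needed.
Cruz, Jules, and Rossi alone can cover everything: Mon morning→Jules, Mon afternoon→Rossi, Mon evening→Cruz, Tue morning→Rossi, Tue afternoon→Jules, Tue evening→Cruz, Wed morning→Cruz, Wed afternoon→Jules.

3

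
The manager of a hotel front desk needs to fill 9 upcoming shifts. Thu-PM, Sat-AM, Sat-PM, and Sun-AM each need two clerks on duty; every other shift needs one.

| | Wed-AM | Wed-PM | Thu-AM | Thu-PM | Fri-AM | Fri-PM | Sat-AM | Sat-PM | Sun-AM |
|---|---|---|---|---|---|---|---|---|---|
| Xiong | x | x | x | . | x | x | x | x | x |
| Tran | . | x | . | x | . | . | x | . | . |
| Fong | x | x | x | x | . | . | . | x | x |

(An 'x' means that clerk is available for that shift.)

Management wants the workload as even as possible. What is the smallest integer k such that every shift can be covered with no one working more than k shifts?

5

With 3 clerks and 13 worker-slots to fill, someone must work at least ⌈13/3⌉ = 5 shifts, so k ≥ 5.
k = 5 works: Wed-AM→Fong, Wed-PM→Tran, Thu-AM→Fong, Thu-PM→Tran+Fong, Fri-AM→Xiong, Fri-PM→Xiong, Sat-AM→Xiong+Tran, Sat-PM→Xiong+Fong, Sun-AM→Xiong+Fong.
Loads: Xiong 5, Tran 3, Fong 5 — all ≤ 5.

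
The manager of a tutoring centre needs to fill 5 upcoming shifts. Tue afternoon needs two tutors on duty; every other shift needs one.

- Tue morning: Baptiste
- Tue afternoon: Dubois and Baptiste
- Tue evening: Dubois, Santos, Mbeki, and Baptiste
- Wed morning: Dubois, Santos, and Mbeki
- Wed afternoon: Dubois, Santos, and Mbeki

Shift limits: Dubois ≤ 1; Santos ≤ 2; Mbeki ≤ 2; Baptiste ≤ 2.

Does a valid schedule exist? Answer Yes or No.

Tue morning can only be covered by Baptiste, so that assignment is forced.
Tue afternoon can only be covered by Dubois and Baptiste, so that assignment is forced.
One valid schedule: Tue morning→Baptiste, Tue afternoon→Dubois+Baptiste, Tue evening→Mbeki, Wed morning→Santos, Wed afternoon→Santos.
Loads: Dubois 1/1, Santos 2/2, Mbeki 1/2, Baptiste 2/2 — all within limits.

Yes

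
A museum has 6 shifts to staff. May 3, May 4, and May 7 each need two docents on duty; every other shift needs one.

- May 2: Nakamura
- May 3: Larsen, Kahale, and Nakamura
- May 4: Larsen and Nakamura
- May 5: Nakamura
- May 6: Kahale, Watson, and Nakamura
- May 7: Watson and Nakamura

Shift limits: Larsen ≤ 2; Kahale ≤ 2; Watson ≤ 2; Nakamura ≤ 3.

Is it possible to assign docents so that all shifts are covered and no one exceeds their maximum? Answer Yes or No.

Total capacity is 9 and 9 slots are needed, so capacity alone doesn't rule it out.
Shifts {May 2, May 4, May 5, May 7} need 6 worker-slots in total, but the docents available for any of those shifts (Larsen, Watson, and Nakamura) can supply at most 5 among them. So no valid schedule exists.

No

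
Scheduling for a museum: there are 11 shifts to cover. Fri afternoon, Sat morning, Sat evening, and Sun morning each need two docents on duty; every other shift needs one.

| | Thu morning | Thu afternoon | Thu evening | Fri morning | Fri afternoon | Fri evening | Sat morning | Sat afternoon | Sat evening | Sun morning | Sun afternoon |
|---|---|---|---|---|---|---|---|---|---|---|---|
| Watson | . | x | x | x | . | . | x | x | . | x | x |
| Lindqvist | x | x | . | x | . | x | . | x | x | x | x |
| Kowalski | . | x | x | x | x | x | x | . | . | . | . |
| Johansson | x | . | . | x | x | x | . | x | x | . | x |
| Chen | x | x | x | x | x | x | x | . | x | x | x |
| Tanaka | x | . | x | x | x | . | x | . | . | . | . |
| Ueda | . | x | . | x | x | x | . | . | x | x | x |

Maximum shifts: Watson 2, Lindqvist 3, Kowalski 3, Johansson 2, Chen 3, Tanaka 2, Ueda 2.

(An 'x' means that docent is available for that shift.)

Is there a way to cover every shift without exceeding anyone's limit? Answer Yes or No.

One valid schedule: Thu morning→Lindqvist, Thu afternoon→Lindqvist, Thu evening→Watson, Fri morning→Kowalski, Fri afternoon→Kowalski+Tanaka, Fri evening→Lindqvist, Sat morning→Kowalski+Chen, Sat afternoon→Watson, Sat evening→Johansson+Chen, Sun morning→Chen+Ueda, Sun afternoon→Johansson.
Loads: Watson 2/2, Lindqvist 3/3, Kowalski 3/3, Johansson 2/2, Chen 3/3, Tanaka 1/2, Ueda 1/2 — all within limits.

Yes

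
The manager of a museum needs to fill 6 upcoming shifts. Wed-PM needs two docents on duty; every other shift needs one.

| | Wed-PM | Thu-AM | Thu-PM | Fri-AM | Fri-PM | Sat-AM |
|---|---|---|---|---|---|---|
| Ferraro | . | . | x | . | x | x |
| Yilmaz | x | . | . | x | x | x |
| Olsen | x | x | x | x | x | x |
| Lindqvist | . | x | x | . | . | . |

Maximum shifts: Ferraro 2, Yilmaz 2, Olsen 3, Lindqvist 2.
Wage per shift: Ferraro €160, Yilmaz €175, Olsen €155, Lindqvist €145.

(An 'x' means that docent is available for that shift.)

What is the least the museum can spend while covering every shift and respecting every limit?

Wed-PM can only be covered by Yilmaz and Olsen, so that assignment is forced.
Picking the cheapest available docent for each shift independently would cost €1085, but that ignores the shift limits.
An optimal schedule: Wed-PM→Olsen+Yilmaz, Thu-AM→Lindqvist, Thu-PM→Lindqvist, Fri-AM→Olsen, Fri-PM→Olsen, Sat-AM→Ferraro.
Total: 155 + 175 + 145 + 145 + 155 + 155 + 160 = €1090.

€1090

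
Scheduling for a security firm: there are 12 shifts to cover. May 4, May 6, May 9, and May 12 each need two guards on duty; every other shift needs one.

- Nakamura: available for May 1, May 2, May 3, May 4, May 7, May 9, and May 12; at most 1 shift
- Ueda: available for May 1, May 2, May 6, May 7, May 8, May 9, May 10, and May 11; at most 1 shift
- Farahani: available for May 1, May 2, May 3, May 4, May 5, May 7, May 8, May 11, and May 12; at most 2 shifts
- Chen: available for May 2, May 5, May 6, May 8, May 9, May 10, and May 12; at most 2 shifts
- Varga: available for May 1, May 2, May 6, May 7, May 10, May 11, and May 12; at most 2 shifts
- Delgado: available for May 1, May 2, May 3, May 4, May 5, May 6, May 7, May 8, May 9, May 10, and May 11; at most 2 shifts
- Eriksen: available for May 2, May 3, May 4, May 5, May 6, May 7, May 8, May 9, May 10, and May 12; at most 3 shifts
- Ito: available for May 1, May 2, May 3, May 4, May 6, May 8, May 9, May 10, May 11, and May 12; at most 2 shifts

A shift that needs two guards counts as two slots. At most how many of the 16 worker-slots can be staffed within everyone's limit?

15

Total capacity across all guards is 1+1+2+2+2+2+3+2 = 15, and 16 slots are needed, so at most 15 can be filled.
An assignment achieving 15: May 1→Varga, May 3→Nakamura, May 4→Farahani+Delgado, May 5→Farahani, May 6→Chen+Varga, May 7→Delgado, May 8→Chen, May 9→Eriksen+Ito, May 10→Eriksen, May 11→Ueda, May 12→Eriksen+Ito.
Loads: Nakamura 1/1, Ueda 1/1, Farahani 2/2, Chen 2/2, Varga 2/2, Delgado 2/2, Eriksen 3/3, Ito 2/2.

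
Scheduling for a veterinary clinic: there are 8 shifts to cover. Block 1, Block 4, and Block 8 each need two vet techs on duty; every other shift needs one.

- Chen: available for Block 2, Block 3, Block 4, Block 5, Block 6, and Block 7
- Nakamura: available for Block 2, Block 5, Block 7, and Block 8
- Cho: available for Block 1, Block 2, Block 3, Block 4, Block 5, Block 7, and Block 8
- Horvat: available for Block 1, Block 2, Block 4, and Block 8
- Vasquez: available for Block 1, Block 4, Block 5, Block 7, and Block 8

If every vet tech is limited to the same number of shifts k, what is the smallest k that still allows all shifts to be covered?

3

With 5 vet techs and 11 worker-slots to fill, someone must work at least ⌈11/5⌉ = 3 shifts, so k ≥ 3.
k = 3 works: Block 1→Cho+Horvat, Block 2→Chen, Block 3→Chen, Block 4→Cho+Horvat, Block 5→Nakamura, Block 6→Chen, Block 7→Nakamura, Block 8→Nakamura+Cho.
Loads: Chen 3, Nakamura 3, Cho 3, Horvat 2, Vasquez 0 — all ≤ 3.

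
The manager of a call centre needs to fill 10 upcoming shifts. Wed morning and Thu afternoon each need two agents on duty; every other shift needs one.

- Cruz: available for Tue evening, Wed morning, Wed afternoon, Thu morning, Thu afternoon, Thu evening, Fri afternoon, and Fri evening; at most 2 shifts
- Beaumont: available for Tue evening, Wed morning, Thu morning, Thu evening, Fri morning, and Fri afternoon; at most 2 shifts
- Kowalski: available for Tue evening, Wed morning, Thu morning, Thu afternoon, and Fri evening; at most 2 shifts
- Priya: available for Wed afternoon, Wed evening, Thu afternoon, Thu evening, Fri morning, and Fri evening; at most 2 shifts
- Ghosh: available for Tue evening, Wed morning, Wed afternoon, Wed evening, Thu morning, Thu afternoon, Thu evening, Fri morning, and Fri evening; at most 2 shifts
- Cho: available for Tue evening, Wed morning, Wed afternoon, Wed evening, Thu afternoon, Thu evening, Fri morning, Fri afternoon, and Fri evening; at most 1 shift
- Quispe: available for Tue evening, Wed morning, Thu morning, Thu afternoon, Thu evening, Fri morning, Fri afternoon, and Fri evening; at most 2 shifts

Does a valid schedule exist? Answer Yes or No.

One valid schedule: Tue evening→Kowalski, Wed morning→Ghosh+Cho, Wed afternoon→Cruz, Wed evening→Priya, Thu morning→Beaumont, Thu afternoon→Ghosh+Quispe, Thu evening→Priya, Fri morning→Beaumont, Fri afternoon→Cruz, Fri evening→Kowalski.
Loads: Cruz 2/2, Beaumont 2/2, Kowalski 2/2, Priya 2/2, Ghosh 2/2, Cho 1/1, Quispe 1/2 — all within limits.

Yes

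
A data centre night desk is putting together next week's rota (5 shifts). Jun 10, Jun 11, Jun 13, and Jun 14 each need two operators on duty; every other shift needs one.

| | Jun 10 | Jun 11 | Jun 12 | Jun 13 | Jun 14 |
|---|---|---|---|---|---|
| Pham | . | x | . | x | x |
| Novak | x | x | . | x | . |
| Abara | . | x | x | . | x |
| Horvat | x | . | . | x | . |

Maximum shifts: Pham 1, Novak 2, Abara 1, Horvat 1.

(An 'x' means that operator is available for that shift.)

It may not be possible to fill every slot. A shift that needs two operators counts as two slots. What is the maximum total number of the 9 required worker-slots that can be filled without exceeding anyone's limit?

5

Total capacity across all operators is 1+2+1+1 = 5, and 9 slots are needed, so at most 5 can be filled.
An assignment achieving 5: Jun 10→Novak+Horvat, Jun 11→Novak, Jun 12→Abara, Jun 14→Pham.
Loads: Pham 1/1, Novak 2/2, Abara 1/1, Horvat 1/1.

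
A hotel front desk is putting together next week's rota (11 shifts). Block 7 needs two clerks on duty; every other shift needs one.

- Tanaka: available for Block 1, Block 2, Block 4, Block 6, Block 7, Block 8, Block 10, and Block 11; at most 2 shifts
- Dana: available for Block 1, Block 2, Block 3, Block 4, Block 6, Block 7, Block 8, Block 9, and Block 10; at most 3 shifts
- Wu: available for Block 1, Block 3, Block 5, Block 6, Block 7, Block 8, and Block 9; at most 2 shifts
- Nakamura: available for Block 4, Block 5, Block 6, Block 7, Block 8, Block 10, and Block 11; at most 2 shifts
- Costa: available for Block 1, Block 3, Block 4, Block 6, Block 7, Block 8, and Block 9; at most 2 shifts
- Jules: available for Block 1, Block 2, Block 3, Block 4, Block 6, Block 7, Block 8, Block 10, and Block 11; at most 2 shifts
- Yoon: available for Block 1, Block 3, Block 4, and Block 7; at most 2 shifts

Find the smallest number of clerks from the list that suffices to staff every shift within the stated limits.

12 slots to fill and no one can take more than 3, so at least ⌈12/3⌉ = 4 clerks are needed.
Any 5 clerks together have capacity at most 3+2+2+2+2 = 11 < 12 slots, so 5 can never suffice.
Tanaka, Dana, Wu, Nakamura, Costa, and Jules alone can cover everything: Block 1→Wu, Block 2→Tanaka, Block 3→Dana, Block 4→Nakamura, Block 5→Wu, Block 6→Nakamura, Block 7→Costa+Jules, Block 8→Costa, Block 9→Dana, Block 10→Dana, Block 11→Tanaka.

6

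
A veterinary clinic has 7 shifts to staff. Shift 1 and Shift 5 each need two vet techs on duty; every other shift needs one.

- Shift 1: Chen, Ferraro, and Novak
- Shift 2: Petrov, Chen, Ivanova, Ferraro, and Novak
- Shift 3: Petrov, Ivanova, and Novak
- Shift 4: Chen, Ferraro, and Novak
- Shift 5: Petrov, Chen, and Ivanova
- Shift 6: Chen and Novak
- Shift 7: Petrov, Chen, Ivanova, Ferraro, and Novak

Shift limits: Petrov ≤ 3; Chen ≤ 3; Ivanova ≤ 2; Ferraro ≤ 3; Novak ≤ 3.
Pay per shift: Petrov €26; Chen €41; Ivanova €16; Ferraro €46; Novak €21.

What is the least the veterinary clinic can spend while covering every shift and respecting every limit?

Picking the cheapest available vet tech for each shift independently would cost €194, but that ignores the shift limits.
An optimal schedule: Shift 1→Novak+Chen, Shift 2→Petrov, Shift 3→Ivanova, Shift 4→Novak, Shift 5→Ivanova+Petrov, Shift 6→Novak, Shift 7→Petrov.
Total: 21 + 41 + 26 + 16 + 21 + 16 + 26 + 21 + 26 = €214.

€214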